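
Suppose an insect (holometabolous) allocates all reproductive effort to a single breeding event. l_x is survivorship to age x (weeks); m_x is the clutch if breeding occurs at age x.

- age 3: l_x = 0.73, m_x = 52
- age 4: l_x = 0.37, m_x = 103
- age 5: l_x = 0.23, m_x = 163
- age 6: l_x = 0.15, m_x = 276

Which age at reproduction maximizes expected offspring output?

6

Expected offspring if breeding at age x = l_x × m_x:
  age 3: 0.73 × 52 = 37.960
  age 4: 0.37 × 103 = 38.110
  age 5: 0.23 × 163 = 37.490
  age 6: 0.15 × 276 = 41.400
Maximum at age 6 (41.400).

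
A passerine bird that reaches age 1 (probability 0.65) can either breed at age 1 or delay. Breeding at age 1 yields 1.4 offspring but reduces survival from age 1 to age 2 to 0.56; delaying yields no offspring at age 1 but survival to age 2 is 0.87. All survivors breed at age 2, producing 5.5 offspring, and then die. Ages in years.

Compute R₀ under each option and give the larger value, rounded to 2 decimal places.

3.11

breed at age 1: R₀ = 0.65 × (1.4 + 0.56 × 5.5) = 0.65 × 4.4800 = 2.9120
delay to age 2: R₀ = 0.65 × (0.87 × 5.5) = 0.65 × 4.7850 = 3.1103
Higher: delay to age 2 (3.1103).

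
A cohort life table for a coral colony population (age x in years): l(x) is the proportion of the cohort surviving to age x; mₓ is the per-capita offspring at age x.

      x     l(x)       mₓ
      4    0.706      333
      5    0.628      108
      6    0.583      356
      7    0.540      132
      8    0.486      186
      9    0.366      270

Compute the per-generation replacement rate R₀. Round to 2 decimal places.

R₀ = Σ l(x) mₓ:
  age 4: 0.706 × 333 = 235.0980
  age 5: 0.628 × 108 = 67.8240
  age 6: 0.583 × 356 = 207.5480
  age 7: 0.540 × 132 = 71.2800
  age 8: 0.486 × 186 = 90.3960
  age 9: 0.366 × 270 = 98.8200
R₀ = 235.0980 + 67.8240 + 207.5480 + 71.2800 + 90.3960 + 98.8200 = 770.9660

770.97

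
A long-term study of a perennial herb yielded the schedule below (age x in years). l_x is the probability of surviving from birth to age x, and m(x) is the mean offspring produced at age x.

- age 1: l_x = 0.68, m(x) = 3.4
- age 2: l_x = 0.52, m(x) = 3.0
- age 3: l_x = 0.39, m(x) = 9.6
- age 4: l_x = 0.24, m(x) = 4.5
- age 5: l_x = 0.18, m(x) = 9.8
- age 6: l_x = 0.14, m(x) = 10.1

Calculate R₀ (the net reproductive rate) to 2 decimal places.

11.87

R₀ = Σ l_x m(x):
  age 1: 0.68 × 3.4 = 2.3120
  age 2: 0.52 × 3.0 = 1.5600
  age 3: 0.39 × 9.6 = 3.7440
  age 4: 0.24 × 4.5 = 1.0800
  age 5: 0.18 × 9.8 = 1.7640
  age 6: 0.14 × 10.1 = 1.4140
R₀ = 2.3120 + 1.5600 + 3.7440 + 1.0800 + 1.7640 + 1.4140 = 11.8740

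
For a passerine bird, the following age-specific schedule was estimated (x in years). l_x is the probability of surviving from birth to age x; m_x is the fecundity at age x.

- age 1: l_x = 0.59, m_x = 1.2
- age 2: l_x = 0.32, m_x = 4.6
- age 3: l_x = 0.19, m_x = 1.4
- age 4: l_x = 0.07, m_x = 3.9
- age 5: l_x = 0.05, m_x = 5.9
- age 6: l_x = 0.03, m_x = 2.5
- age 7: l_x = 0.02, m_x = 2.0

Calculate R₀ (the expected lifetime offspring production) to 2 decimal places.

3.13

R₀ = Σ l_x m_x:
  age 1: 0.59 × 1.2 = 0.7080
  age 2: 0.32 × 4.6 = 1.4720
  age 3: 0.19 × 1.4 = 0.2660
  age 4: 0.07 × 3.9 = 0.2730
  age 5: 0.05 × 5.9 = 0.2950
  age 6: 0.03 × 2.5 = 0.0750
  age 7: 0.02 × 2.0 = 0.0400
R₀ = 0.7080 + 1.4720 + 0.2660 + 0.2730 + 0.2950 + 0.0750 + 0.0400 = 3.1290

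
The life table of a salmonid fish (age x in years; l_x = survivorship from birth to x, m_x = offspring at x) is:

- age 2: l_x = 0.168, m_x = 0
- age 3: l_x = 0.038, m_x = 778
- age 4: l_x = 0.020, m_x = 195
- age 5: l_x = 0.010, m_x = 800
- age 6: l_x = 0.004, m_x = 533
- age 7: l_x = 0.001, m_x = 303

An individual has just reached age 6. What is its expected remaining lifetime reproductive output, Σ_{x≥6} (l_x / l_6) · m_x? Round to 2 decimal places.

608.75

l_6 = 0.004. Conditional survival from age 6 to x is l_x / l_6.
  x=6: (0.004/0.004) × 533 = 533.0000
  x=7: (0.001/0.004) × 303 = 75.7500
Sum = 533.0000 + 75.7500 = 608.7500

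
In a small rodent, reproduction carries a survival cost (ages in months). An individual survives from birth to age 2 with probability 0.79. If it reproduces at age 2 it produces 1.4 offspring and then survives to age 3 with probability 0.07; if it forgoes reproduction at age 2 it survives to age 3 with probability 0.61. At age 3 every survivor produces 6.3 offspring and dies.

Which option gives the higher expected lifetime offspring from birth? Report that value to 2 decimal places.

3.04

breed at age 2: R₀ = 0.79 × (1.4 + 0.07 × 6.3) = 0.79 × 1.8410 = 1.4544
delay to age 3: R₀ = 0.79 × (0.61 × 6.3) = 0.79 × 3.8430 = 3.0360
Higher: delay to age 3 (3.0360).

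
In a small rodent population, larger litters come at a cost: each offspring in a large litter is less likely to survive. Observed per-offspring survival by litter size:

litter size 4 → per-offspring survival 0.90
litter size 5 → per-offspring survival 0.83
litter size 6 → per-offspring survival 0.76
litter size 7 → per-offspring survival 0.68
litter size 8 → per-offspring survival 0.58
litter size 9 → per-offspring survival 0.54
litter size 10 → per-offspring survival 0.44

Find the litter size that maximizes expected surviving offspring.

Expected surviving offspring = c × s(c):
  c=4: 4 × 0.90 = 3.600
  c=5: 5 × 0.83 = 4.150
  c=6: 6 × 0.76 = 4.560
  c=7: 7 × 0.68 = 4.760
  c=8: 8 × 0.58 = 4.640
  c=9: 9 × 0.54 = 4.860
  c=10: 10 × 0.44 = 4.400
Maximum at c = 9 (4.860 surviving offspring).

9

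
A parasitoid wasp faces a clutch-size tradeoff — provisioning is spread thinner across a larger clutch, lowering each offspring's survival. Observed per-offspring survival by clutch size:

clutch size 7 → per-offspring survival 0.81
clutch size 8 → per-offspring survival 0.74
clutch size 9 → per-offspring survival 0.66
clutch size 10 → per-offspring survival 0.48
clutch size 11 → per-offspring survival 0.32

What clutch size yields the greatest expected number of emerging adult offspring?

Expected emerging adult offspring = c × s(c):
  c=7: 7 × 0.81 = 5.670
  c=8: 8 × 0.74 = 5.920
  c=9: 9 × 0.66 = 5.940
  c=10: 10 × 0.48 = 4.800
  c=11: 11 × 0.32 = 3.520
Maximum at c = 9 (5.940 emerging adult offspring).

9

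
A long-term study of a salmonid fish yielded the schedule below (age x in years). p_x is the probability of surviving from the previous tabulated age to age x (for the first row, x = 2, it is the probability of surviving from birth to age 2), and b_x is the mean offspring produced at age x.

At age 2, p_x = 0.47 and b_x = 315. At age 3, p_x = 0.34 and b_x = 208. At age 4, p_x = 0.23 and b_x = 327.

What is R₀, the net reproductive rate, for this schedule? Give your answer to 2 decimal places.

193.31

Survivorship from birth: l_x = p_2·p_3·…·p_x.
  l_2 = 0.47000
  l_3 = 0.15980
  l_4 = 0.03675
R₀ = Σ l_x b_x:
  age 2: 0.47000 × 315 = 148.0500
  age 3: 0.15980 × 208 = 33.2384
  age 4: 0.03675 × 327 = 12.0172
R₀ = 148.0500 + 33.2384 + 12.0172 = 193.3056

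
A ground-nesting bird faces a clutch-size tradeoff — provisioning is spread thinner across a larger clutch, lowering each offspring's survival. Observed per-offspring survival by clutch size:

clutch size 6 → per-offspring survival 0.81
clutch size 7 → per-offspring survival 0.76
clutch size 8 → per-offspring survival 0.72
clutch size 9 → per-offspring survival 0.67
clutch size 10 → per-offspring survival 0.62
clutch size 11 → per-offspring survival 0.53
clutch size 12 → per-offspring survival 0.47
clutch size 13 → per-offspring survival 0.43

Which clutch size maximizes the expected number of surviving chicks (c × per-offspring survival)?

10

Expected surviving chicks = c × s(c):
  c=6: 6 × 0.81 = 4.860
  c=7: 7 × 0.76 = 5.320
  c=8: 8 × 0.72 = 5.760
  c=9: 9 × 0.67 = 6.030
  c=10: 10 × 0.62 = 6.200
  c=11: 11 × 0.53 = 5.830
  c=12: 12 × 0.47 = 5.640
  c=13: 13 × 0.43 = 5.590
Maximum at c = 10 (6.200 surviving chicks).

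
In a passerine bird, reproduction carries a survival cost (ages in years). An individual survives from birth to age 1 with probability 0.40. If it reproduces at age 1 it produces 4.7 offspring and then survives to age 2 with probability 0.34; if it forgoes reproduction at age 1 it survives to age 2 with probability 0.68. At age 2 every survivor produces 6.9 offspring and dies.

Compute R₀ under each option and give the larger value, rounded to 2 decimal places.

2.82

breed at age 1: R₀ = 0.40 × (4.7 + 0.34 × 6.9) = 0.40 × 7.0460 = 2.8184
delay to age 2: R₀ = 0.40 × (0.68 × 6.9) = 0.40 × 4.6920 = 1.8768
Higher: breed at age 1 (2.8184).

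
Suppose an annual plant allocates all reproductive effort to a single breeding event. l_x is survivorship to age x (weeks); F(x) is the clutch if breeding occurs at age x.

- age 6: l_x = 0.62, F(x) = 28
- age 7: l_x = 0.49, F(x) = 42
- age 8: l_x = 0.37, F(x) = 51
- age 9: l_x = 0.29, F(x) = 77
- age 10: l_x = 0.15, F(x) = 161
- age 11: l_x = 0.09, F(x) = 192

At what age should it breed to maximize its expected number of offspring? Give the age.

Expected offspring if breeding at age x = l_x × F(x):
  age 6: 0.62 × 28 = 17.360
  age 7: 0.49 × 42 = 20.580
  age 8: 0.37 × 51 = 18.870
  age 9: 0.29 × 77 = 22.330
  age 10: 0.15 × 161 = 24.150
  age 11: 0.09 × 192 = 17.280
Maximum at age 10 (24.150).

10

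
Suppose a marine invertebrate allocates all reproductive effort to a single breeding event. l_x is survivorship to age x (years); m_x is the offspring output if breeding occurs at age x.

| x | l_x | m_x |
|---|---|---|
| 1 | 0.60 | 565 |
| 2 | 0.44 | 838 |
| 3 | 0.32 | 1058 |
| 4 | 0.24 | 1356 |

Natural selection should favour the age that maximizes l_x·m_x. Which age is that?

2

Expected offspring if breeding at age x = l_x × m_x:
  age 1: 0.60 × 565 = 339.000
  age 2: 0.44 × 838 = 368.720
  age 3: 0.32 × 1058 = 338.560
  age 4: 0.24 × 1356 = 325.440
Maximum at age 2 (368.720).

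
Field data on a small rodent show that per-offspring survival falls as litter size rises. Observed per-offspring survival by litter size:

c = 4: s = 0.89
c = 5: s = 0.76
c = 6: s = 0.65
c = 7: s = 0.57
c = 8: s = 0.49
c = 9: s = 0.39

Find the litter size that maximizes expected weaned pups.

7

Expected weaned pups = c × s(c):
  c=4: 4 × 0.89 = 3.560
  c=5: 5 × 0.76 = 3.800
  c=6: 6 × 0.65 = 3.900
  c=7: 7 × 0.57 = 3.990
  c=8: 8 × 0.49 = 3.920
  c=9: 9 × 0.39 = 3.510
Maximum at c = 7 (3.990 weaned pups).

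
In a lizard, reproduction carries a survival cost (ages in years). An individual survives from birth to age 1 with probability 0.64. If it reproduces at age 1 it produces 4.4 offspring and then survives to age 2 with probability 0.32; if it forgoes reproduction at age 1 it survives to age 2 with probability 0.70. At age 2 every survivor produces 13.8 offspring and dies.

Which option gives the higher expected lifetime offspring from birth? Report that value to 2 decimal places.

6.18

breed at age 1: R₀ = 0.64 × (4.4 + 0.32 × 13.8) = 0.64 × 8.8160 = 5.6422
delay to age 2: R₀ = 0.64 × (0.70 × 13.8) = 0.64 × 9.6600 = 6.1824
Higher: delay to age 2 (6.1824).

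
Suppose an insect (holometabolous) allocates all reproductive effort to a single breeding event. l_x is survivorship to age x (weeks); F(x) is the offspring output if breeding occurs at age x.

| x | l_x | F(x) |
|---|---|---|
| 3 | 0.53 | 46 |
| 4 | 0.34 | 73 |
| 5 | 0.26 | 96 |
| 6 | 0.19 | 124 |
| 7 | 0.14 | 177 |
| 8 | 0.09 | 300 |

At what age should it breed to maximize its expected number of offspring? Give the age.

8

Expected offspring if breeding at age x = l_x × F(x):
  age 3: 0.53 × 46 = 24.380
  age 4: 0.34 × 73 = 24.820
  age 5: 0.26 × 96 = 24.960
  age 6: 0.19 × 124 = 23.560
  age 7: 0.14 × 177 = 24.780
  age 8: 0.09 × 300 = 27.000
Maximum at age 8 (27.000).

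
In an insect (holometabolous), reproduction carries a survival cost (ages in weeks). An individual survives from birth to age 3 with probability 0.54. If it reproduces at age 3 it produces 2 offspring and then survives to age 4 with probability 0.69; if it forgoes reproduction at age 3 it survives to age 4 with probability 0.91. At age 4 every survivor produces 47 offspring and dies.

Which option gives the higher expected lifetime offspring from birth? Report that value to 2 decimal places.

breed at age 3: R₀ = 0.54 × (2 + 0.69 × 47) = 0.54 × 34.4300 = 18.5922
delay to age 4: R₀ = 0.54 × (0.91 × 47) = 0.54 × 42.7700 = 23.0958
Higher: delay to age 4 (23.0958).

23.10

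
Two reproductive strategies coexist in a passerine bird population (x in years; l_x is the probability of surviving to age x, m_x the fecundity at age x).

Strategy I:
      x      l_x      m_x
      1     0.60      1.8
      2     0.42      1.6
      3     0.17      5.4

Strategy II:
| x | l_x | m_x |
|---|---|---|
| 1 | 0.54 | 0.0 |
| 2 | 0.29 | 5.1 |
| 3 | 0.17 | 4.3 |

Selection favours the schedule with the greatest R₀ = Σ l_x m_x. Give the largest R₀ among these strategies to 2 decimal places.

2.67

Strategy I: R₀ = 0.60×1.8 + 0.42×1.6 + 0.17×5.4 = 2.6700
Strategy II: R₀ = 0.54×0.0 + 0.29×5.1 + 0.17×4.3 = 2.2100
Highest R₀: strategy I with 2.6700.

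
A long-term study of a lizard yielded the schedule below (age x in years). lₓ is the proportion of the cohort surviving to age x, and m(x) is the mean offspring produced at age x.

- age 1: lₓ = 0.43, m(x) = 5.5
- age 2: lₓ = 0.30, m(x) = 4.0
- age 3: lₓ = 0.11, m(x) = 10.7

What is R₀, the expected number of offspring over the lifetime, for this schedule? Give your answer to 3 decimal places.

R₀ = Σ lₓ m(x):
  age 1: 0.43 × 5.5 = 2.3650
  age 2: 0.30 × 4.0 = 1.2000
  age 3: 0.11 × 10.7 = 1.1770
R₀ = 2.3650 + 1.2000 + 1.1770 = 4.7420

4.742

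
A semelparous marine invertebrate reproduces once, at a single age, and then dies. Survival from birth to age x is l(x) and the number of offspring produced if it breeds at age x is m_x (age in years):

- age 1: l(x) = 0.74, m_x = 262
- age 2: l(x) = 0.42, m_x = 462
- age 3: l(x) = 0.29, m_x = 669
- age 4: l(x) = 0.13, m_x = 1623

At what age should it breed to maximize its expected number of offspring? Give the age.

4

Expected offspring if breeding at age x = l(x) × m_x:
  age 1: 0.74 × 262 = 193.880
  age 2: 0.42 × 462 = 194.040
  age 3: 0.29 × 669 = 194.010
  age 4: 0.13 × 1623 = 210.990
Maximum at age 4 (210.990).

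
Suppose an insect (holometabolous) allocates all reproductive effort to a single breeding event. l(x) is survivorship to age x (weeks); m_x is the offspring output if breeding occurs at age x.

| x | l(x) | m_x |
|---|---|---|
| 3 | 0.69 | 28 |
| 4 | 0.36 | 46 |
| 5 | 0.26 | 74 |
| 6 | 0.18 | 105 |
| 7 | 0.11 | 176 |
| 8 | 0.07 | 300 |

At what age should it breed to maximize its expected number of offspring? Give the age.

8

Expected offspring if breeding at age x = l(x) × m_x:
  age 3: 0.69 × 28 = 19.320
  age 4: 0.36 × 46 = 16.560
  age 5: 0.26 × 74 = 19.240
  age 6: 0.18 × 105 = 18.900
  age 7: 0.11 × 176 = 19.360
  age 8: 0.07 × 300 = 21.000
Maximum at age 8 (21.000).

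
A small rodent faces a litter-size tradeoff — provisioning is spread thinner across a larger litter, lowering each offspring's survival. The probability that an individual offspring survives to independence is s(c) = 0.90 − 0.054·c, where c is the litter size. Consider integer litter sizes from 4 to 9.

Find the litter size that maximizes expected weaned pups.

8

Expected weaned pups = c × s(c):
  c=4: 4 × 0.684 = 2.736
  c=5: 5 × 0.630 = 3.150
  c=6: 6 × 0.576 = 3.456
  c=7: 7 × 0.522 = 3.654
  c=8: 8 × 0.468 = 3.744
  c=9: 9 × 0.414 = 3.726
Maximum at c = 8 (3.744 weaned pups).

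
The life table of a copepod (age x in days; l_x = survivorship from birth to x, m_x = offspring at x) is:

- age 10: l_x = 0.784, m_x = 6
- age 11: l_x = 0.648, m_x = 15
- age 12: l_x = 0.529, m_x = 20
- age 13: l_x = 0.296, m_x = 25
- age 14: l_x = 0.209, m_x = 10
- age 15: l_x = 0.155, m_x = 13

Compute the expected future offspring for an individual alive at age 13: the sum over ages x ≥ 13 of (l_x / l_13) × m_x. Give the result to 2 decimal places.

l_13 = 0.296. Conditional survival from age 13 to x is l_x / l_13.
  x=13: (0.296/0.296) × 25 = 25.0000
  x=14: (0.209/0.296) × 10 = 7.0608
  x=15: (0.155/0.296) × 13 = 6.8074
Sum = 25.0000 + 7.0608 + 6.8074 = 38.8682

38.87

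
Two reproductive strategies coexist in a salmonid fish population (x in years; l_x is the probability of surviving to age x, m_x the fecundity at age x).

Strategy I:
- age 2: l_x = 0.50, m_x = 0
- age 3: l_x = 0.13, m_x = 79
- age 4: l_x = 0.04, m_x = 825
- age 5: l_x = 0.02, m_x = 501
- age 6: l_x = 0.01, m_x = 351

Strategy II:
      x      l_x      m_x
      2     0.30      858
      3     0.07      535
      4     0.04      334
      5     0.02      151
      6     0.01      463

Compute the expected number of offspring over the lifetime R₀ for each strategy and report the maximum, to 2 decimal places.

Strategy I: R₀ = 0.50×0 + 0.13×79 + 0.04×825 + 0.02×501 + 0.01×351 = 56.8000
Strategy II: R₀ = 0.30×858 + 0.07×535 + 0.04×334 + 0.02×151 + 0.01×463 = 315.8600
Highest R₀: strategy II with 315.8600.

315.86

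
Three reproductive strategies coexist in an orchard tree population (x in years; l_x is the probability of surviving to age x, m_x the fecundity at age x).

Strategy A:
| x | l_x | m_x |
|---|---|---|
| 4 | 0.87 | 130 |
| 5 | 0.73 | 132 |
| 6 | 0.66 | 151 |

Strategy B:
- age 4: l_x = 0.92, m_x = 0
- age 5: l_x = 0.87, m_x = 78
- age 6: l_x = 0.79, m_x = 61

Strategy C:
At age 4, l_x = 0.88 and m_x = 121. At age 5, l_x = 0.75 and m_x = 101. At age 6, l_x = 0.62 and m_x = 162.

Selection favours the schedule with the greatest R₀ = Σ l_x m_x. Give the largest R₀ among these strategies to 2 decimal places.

309.12

Strategy A: R₀ = 0.87×130 + 0.73×132 + 0.66×151 = 309.1200
Strategy B: R₀ = 0.92×0 + 0.87×78 + 0.79×61 = 116.0500
Strategy C: R₀ = 0.88×121 + 0.75×101 + 0.62×162 = 282.6700
Highest R₀: strategy A with 309.1200.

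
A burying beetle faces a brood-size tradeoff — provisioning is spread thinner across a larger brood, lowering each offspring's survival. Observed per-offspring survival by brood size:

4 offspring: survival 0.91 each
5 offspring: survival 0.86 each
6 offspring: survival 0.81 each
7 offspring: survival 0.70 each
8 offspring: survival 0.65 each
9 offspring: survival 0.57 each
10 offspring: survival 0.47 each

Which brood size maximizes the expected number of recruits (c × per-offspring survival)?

Expected recruits = c × s(c):
  c=4: 4 × 0.91 = 3.640
  c=5: 5 × 0.86 = 4.300
  c=6: 6 × 0.81 = 4.860
  c=7: 7 × 0.70 = 4.900
  c=8: 8 × 0.65 = 5.200
  c=9: 9 × 0.57 = 5.130
  c=10: 10 × 0.47 = 4.700
Maximum at c = 8 (5.200 recruits).

8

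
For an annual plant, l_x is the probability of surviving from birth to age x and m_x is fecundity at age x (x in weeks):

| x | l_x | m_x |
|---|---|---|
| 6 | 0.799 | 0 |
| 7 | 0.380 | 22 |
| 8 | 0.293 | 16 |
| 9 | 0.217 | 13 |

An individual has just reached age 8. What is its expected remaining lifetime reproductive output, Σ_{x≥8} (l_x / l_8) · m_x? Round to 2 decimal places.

l_8 = 0.293. Conditional survival from age 8 to x is l_x / l_8.
  x=8: (0.293/0.293) × 16 = 16.0000
  x=9: (0.217/0.293) × 13 = 9.6280
Sum = 16.0000 + 9.6280 = 25.6280

25.63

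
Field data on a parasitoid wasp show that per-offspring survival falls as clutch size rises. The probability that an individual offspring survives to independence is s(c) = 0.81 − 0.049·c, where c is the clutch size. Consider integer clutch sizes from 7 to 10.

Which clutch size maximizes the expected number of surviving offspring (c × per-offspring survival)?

8

Expected surviving offspring = c × s(c):
  c=7: 7 × 0.467 = 3.269
  c=8: 8 × 0.418 = 3.344
  c=9: 9 × 0.369 = 3.321
  c=10: 10 × 0.320 = 3.200
Maximum at c = 8 (3.344 surviving offspring).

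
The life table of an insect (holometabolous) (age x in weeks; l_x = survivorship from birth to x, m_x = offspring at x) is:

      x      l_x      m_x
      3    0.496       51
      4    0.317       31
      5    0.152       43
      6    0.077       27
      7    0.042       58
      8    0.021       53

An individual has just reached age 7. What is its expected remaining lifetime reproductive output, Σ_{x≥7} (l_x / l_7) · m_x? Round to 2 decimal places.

l_7 = 0.042. Conditional survival from age 7 to x is l_x / l_7.
  x=7: (0.042/0.042) × 58 = 58.0000
  x=8: (0.021/0.042) × 53 = 26.5000
Sum = 58.0000 + 26.5000 = 84.5000

84.50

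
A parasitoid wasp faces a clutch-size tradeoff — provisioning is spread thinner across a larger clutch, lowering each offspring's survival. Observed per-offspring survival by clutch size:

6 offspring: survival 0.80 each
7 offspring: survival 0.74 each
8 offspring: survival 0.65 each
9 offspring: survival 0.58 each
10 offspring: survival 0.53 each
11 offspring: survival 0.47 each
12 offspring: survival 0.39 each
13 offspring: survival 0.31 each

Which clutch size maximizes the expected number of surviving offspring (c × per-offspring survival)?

Expected surviving offspring = c × s(c):
  c=6: 6 × 0.80 = 4.800
  c=7: 7 × 0.74 = 5.180
  c=8: 8 × 0.65 = 5.200
  c=9: 9 × 0.58 = 5.220
  c=10: 10 × 0.53 = 5.300
  c=11: 11 × 0.47 = 5.170
  c=12: 12 × 0.39 = 4.680
  c=13: 13 × 0.31 = 4.030
Maximum at c = 10 (5.300 surviving offspring).

10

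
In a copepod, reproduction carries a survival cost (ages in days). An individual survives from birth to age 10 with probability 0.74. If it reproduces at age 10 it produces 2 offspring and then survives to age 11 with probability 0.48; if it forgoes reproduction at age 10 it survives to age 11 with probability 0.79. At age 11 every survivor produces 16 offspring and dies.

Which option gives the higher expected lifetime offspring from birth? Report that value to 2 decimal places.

breed at age 10: R₀ = 0.74 × (2 + 0.48 × 16) = 0.74 × 9.6800 = 7.1632
delay to age 11: R₀ = 0.74 × (0.79 × 16) = 0.74 × 12.6400 = 9.3536
Higher: delay to age 11 (9.3536).

9.35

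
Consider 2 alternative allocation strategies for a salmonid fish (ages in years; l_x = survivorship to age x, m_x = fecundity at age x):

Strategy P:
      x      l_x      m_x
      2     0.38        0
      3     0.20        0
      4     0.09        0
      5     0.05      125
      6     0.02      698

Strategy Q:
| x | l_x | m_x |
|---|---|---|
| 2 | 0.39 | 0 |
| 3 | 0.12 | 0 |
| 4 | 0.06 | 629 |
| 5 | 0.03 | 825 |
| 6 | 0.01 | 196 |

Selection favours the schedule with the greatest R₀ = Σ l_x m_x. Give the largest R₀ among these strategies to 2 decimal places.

64.45

Strategy P: R₀ = 0.38×0 + 0.20×0 + 0.09×0 + 0.05×125 + 0.02×698 = 20.2100
Strategy Q: R₀ = 0.39×0 + 0.12×0 + 0.06×629 + 0.03×825 + 0.01×196 = 64.4500
Highest R₀: strategy Q with 64.4500.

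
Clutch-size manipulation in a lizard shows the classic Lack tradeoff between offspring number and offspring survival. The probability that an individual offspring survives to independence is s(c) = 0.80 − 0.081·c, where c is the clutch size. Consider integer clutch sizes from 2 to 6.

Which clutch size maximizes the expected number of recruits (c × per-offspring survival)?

Expected recruits = c × s(c):
  c=2: 2 × 0.638 = 1.276
  c=3: 3 × 0.557 = 1.671
  c=4: 4 × 0.476 = 1.904
  c=5: 5 × 0.395 = 1.975
  c=6: 6 × 0.314 = 1.884
Maximum at c = 5 (1.975 recruits).

5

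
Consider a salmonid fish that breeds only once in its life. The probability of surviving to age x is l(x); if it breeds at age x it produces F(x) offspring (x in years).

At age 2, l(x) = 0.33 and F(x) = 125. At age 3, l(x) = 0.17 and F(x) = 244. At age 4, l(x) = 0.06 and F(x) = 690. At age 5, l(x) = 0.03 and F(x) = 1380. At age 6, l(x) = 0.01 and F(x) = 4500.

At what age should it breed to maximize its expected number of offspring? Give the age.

6

Expected offspring if breeding at age x = l(x) × F(x):
  age 2: 0.33 × 125 = 41.250
  age 3: 0.17 × 244 = 41.480
  age 4: 0.06 × 690 = 41.400
  age 5: 0.03 × 1380 = 41.400
  age 6: 0.01 × 4500 = 45.000
Maximum at age 6 (45.000).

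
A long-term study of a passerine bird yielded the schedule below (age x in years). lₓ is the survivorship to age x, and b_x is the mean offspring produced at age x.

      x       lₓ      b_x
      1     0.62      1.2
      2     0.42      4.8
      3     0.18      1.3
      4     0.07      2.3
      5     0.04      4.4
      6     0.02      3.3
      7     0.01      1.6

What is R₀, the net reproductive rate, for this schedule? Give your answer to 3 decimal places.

R₀ = Σ lₓ b_x:
  age 1: 0.62 × 1.2 = 0.7440
  age 2: 0.42 × 4.8 = 2.0160
  age 3: 0.18 × 1.3 = 0.2340
  age 4: 0.07 × 2.3 = 0.1610
  age 5: 0.04 × 4.4 = 0.1760
  age 6: 0.02 × 3.3 = 0.0660
  age 7: 0.01 × 1.6 = 0.0160
R₀ = 0.7440 + 2.0160 + 0.2340 + 0.1610 + 0.1760 + 0.0660 + 0.0160 = 3.4130

3.413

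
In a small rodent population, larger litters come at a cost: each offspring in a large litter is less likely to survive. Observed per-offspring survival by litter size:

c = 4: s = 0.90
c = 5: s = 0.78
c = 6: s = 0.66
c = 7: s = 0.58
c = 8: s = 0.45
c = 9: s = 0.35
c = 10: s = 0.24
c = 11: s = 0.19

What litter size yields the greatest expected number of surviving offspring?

Expected surviving offspring = c × s(c):
  c=4: 4 × 0.90 = 3.600
  c=5: 5 × 0.78 = 3.900
  c=6: 6 × 0.66 = 3.960
  c=7: 7 × 0.58 = 4.060
  c=8: 8 × 0.45 = 3.600
  c=9: 9 × 0.35 = 3.150
  c=10: 10 × 0.24 = 2.400
  c=11: 11 × 0.19 = 2.090
Maximum at c = 7 (4.060 surviving offspring).

7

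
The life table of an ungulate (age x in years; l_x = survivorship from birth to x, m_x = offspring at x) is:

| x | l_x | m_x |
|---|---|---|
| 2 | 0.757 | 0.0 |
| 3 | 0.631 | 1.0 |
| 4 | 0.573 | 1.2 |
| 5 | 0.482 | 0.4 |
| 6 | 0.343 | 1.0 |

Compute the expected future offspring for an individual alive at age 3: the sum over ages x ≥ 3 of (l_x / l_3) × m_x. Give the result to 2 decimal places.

2.94

l_3 = 0.631. Conditional survival from age 3 to x is l_x / l_3.
  x=3: (0.631/0.631) × 1.0 = 1.0000
  x=4: (0.573/0.631) × 1.2 = 1.0897
  x=5: (0.482/0.631) × 0.4 = 0.3055
  x=6: (0.343/0.631) × 1.0 = 0.5436
Sum = 1.0000 + 1.0897 + 0.3055 + 0.5436 = 2.9388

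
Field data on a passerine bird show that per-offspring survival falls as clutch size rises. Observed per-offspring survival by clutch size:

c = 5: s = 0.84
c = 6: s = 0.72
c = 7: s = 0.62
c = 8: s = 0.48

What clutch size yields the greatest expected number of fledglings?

Expected fledglings = c × s(c):
  c=5: 5 × 0.84 = 4.200
  c=6: 6 × 0.72 = 4.320
  c=7: 7 × 0.62 = 4.340
  c=8: 8 × 0.48 = 3.840
Maximum at c = 7 (4.340 fledglings).

7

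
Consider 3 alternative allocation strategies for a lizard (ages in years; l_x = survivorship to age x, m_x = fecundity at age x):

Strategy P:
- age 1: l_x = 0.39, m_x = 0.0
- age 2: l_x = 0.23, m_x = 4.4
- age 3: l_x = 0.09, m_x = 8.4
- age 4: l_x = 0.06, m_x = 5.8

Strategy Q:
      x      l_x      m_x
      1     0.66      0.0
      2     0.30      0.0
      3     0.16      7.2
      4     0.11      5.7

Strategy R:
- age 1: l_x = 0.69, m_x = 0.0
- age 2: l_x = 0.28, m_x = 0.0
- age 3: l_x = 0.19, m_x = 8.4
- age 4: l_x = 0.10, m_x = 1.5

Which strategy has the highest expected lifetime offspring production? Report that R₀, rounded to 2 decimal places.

2.12

Strategy P: R₀ = 0.39×0.0 + 0.23×4.4 + 0.09×8.4 + 0.06×5.8 = 2.1160
Strategy Q: R₀ = 0.66×0.0 + 0.30×0.0 + 0.16×7.2 + 0.11×5.7 = 1.7790
Strategy R: R₀ = 0.69×0.0 + 0.28×0.0 + 0.19×8.4 + 0.10×1.5 = 1.7460
Highest R₀: strategy P with 2.1160.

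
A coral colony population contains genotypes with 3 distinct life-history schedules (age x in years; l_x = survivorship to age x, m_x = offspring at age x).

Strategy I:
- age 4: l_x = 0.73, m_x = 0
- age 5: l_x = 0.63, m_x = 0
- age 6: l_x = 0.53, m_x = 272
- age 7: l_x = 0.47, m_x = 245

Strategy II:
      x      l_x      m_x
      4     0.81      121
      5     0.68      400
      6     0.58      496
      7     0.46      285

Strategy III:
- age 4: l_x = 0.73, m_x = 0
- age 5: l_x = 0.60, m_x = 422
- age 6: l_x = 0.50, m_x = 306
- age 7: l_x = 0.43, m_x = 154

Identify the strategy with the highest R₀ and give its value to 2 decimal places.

788.79

Strategy I: R₀ = 0.73×0 + 0.63×0 + 0.53×272 + 0.47×245 = 259.3100
Strategy II: R₀ = 0.81×121 + 0.68×400 + 0.58×496 + 0.46×285 = 788.7900
Strategy III: R₀ = 0.73×0 + 0.60×422 + 0.50×306 + 0.43×154 = 472.4200
Highest R₀: strategy II with 788.7900.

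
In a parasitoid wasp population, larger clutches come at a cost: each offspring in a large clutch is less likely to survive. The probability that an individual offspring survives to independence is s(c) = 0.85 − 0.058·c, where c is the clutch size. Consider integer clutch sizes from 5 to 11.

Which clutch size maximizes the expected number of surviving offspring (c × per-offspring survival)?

Expected surviving offspring = c × s(c):
  c=5: 5 × 0.560 = 2.800
  c=6: 6 × 0.502 = 3.012
  c=7: 7 × 0.444 = 3.108
  c=8: 8 × 0.386 = 3.088
  c=9: 9 × 0.328 = 2.952
  c=10: 10 × 0.270 = 2.700
  c=11: 11 × 0.212 = 2.332
Maximum at c = 7 (3.108 surviving offspring).

7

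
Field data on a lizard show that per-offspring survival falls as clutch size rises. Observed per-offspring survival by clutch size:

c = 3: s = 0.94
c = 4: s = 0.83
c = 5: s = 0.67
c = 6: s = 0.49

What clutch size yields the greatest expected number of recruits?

5

Expected recruits = c × s(c):
  c=3: 3 × 0.94 = 2.820
  c=4: 4 × 0.83 = 3.320
  c=5: 5 × 0.67 = 3.350
  c=6: 6 × 0.49 = 2.940
Maximum at c = 5 (3.350 recruits).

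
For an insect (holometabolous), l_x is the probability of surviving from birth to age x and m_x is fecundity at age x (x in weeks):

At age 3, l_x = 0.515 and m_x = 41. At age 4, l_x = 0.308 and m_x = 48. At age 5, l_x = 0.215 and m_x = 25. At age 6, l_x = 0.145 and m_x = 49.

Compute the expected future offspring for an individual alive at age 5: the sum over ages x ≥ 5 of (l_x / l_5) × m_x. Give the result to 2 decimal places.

58.05

l_5 = 0.215. Conditional survival from age 5 to x is l_x / l_5.
  x=5: (0.215/0.215) × 25 = 25.0000
  x=6: (0.145/0.215) × 49 = 33.0465
Sum = 25.0000 + 33.0465 = 58.0465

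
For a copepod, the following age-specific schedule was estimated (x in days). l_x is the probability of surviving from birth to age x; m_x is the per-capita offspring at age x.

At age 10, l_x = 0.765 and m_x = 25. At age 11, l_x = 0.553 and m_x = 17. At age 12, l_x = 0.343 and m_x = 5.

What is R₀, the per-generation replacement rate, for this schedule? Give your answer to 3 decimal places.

R₀ = Σ l_x m_x:
  age 10: 0.765 × 25 = 19.1250
  age 11: 0.553 × 17 = 9.4010
  age 12: 0.343 × 5 = 1.7150
R₀ = 19.1250 + 9.4010 + 1.7150 = 30.2410

30.241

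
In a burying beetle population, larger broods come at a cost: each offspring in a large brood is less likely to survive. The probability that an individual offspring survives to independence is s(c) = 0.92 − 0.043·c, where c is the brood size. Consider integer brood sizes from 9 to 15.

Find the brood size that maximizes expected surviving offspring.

11

Expected surviving offspring = c × s(c):
  c=9: 9 × 0.533 = 4.797
  c=10: 10 × 0.490 = 4.900
  c=11: 11 × 0.447 = 4.917
  c=12: 12 × 0.404 = 4.848
  c=13: 13 × 0.361 = 4.693
  c=14: 14 × 0.318 = 4.452
  c=15: 15 × 0.275 = 4.125
Maximum at c = 11 (4.917 surviving offspring).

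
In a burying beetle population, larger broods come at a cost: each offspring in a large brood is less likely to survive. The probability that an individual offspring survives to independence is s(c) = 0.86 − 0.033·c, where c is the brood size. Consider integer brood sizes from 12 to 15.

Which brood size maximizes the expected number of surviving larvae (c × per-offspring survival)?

Expected surviving larvae = c × s(c):
  c=12: 12 × 0.464 = 5.568
  c=13: 13 × 0.431 = 5.603
  c=14: 14 × 0.398 = 5.572
  c=15: 15 × 0.365 = 5.475
Maximum at c = 13 (5.603 surviving larvae).

13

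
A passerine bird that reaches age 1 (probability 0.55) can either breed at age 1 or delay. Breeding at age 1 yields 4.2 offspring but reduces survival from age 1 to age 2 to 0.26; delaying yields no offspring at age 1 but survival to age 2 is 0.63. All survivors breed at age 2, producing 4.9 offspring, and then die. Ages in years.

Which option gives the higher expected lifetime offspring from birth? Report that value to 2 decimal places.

breed at age 1: R₀ = 0.55 × (4.2 + 0.26 × 4.9) = 0.55 × 5.4740 = 3.0107
delay to age 2: R₀ = 0.55 × (0.63 × 4.9) = 0.55 × 3.0870 = 1.6979
Higher: breed at age 1 (3.0107).

3.01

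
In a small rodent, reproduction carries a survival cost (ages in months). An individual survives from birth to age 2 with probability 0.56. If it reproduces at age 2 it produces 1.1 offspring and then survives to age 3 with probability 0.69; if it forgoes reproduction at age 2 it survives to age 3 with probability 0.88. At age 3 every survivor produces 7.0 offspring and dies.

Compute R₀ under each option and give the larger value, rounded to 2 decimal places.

breed at age 2: R₀ = 0.56 × (1.1 + 0.69 × 7.0) = 0.56 × 5.9300 = 3.3208
delay to age 3: R₀ = 0.56 × (0.88 × 7.0) = 0.56 × 6.1600 = 3.4496
Higher: delay to age 3 (3.4496).

3.45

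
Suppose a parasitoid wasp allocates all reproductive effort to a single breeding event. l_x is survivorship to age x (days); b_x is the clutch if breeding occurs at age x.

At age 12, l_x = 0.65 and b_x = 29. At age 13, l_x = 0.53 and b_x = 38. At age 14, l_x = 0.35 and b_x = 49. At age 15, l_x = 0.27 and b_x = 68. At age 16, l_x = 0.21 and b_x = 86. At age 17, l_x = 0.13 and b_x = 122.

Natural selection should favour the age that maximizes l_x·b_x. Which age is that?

13

Expected offspring if breeding at age x = l_x × b_x:
  age 12: 0.65 × 29 = 18.850
  age 13: 0.53 × 38 = 20.140
  age 14: 0.35 × 49 = 17.150
  age 15: 0.27 × 68 = 18.360
  age 16: 0.21 × 86 = 18.060
  age 17: 0.13 × 122 = 15.860
Maximum at age 13 (20.140).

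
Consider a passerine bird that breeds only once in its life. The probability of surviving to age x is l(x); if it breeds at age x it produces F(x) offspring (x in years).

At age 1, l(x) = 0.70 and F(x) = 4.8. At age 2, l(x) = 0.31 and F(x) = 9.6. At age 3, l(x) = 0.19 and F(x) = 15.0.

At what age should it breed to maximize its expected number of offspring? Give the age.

1

Expected offspring if breeding at age x = l(x) × F(x):
  age 1: 0.70 × 4.8 = 3.360
  age 2: 0.31 × 9.6 = 2.976
  age 3: 0.19 × 15.0 = 2.850
Maximum at age 1 (3.360).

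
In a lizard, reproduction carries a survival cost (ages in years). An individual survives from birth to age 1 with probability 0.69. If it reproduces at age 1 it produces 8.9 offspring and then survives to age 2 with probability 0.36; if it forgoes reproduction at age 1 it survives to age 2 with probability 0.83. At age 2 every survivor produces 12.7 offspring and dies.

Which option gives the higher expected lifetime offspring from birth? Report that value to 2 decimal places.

9.30

breed at age 1: R₀ = 0.69 × (8.9 + 0.36 × 12.7) = 0.69 × 13.4720 = 9.2957
delay to age 2: R₀ = 0.69 × (0.83 × 12.7) = 0.69 × 10.5410 = 7.2733
Higher: breed at age 1 (9.2957).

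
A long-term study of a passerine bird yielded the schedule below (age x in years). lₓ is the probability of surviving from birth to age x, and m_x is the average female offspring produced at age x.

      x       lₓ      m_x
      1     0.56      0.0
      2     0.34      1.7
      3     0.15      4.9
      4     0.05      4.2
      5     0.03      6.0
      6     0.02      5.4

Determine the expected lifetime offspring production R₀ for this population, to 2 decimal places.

R₀ = Σ lₓ m_x:
  age 1: 0.56 × 0.0 = 0.0000
  age 2: 0.34 × 1.7 = 0.5780
  age 3: 0.15 × 4.9 = 0.7350
  age 4: 0.05 × 4.2 = 0.2100
  age 5: 0.03 × 6.0 = 0.1800
  age 6: 0.02 × 5.4 = 0.1080
R₀ = 0.0000 + 0.5780 + 0.7350 + 0.2100 + 0.1800 + 0.1080 = 1.8110

1.81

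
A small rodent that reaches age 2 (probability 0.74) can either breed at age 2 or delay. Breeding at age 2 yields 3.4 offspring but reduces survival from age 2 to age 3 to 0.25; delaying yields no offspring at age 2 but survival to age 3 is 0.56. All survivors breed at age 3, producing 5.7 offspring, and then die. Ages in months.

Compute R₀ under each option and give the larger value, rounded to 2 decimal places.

3.57

breed at age 2: R₀ = 0.74 × (3.4 + 0.25 × 5.7) = 0.74 × 4.8250 = 3.5705
delay to age 3: R₀ = 0.74 × (0.56 × 5.7) = 0.74 × 3.1920 = 2.3621
Higher: breed at age 2 (3.5705).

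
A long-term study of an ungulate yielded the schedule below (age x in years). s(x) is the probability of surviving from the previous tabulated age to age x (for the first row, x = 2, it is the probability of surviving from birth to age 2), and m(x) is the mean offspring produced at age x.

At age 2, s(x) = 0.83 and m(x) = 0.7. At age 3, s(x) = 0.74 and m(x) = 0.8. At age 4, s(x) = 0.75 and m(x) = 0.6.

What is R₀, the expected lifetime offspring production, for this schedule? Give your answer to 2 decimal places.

1.35

Survivorship from birth: l_x = s_2·s_3·…·s_x.
  l_2 = 0.83000
  l_3 = 0.61420
  l_4 = 0.46065
R₀ = Σ l_x m(x):
  age 2: 0.83000 × 0.7 = 0.5810
  age 3: 0.61420 × 0.8 = 0.4914
  age 4: 0.46065 × 0.6 = 0.2764
R₀ = 0.5810 + 0.4914 + 0.2764 = 1.3487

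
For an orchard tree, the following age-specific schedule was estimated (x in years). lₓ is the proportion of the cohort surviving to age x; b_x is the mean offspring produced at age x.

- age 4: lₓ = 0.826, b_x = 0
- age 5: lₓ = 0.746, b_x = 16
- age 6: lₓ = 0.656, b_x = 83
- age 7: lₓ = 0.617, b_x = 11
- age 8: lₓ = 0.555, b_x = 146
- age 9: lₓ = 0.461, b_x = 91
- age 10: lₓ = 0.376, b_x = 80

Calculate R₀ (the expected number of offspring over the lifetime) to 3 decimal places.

226.232

R₀ = Σ lₓ b_x:
  age 4: 0.826 × 0 = 0.0000
  age 5: 0.746 × 16 = 11.9360
  age 6: 0.656 × 83 = 54.4480
  age 7: 0.617 × 11 = 6.7870
  age 8: 0.555 × 146 = 81.0300
  age 9: 0.461 × 91 = 41.9510
  age 10: 0.376 × 80 = 30.0800
R₀ = 0.0000 + 11.9360 + 54.4480 + 6.7870 + 81.0300 + 41.9510 + 30.0800 = 226.2320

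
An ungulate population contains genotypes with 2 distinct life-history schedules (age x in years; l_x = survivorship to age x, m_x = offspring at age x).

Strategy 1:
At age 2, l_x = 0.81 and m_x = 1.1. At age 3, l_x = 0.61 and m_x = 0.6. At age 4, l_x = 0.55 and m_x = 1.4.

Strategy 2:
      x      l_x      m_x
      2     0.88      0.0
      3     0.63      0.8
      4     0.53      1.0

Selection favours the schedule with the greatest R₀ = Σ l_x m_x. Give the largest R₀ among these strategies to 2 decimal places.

2.03

Strategy 1: R₀ = 0.81×1.1 + 0.61×0.6 + 0.55×1.4 = 2.0270
Strategy 2: R₀ = 0.88×0.0 + 0.63×0.8 + 0.53×1.0 = 1.0340
Highest R₀: strategy 1 with 2.0270.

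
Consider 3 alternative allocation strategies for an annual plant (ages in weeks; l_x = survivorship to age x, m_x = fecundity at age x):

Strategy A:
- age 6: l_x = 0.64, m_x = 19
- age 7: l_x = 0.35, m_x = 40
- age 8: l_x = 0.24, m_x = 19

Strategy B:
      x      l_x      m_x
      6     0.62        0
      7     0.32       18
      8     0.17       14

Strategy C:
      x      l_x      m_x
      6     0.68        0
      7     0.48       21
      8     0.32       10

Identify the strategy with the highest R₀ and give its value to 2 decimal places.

30.72

Strategy A: R₀ = 0.64×19 + 0.35×40 + 0.24×19 = 30.7200
Strategy B: R₀ = 0.62×0 + 0.32×18 + 0.17×14 = 8.1400
Strategy C: R₀ = 0.68×0 + 0.48×21 + 0.32×10 = 13.2800
Highest R₀: strategy A with 30.7200.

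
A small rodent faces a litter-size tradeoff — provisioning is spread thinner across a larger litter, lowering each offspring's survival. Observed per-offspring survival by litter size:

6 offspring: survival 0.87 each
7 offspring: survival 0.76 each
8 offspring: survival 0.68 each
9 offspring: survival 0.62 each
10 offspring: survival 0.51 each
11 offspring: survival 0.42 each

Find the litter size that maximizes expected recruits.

9

Expected recruits = c × s(c):
  c=6: 6 × 0.87 = 5.220
  c=7: 7 × 0.76 = 5.320
  c=8: 8 × 0.68 = 5.440
  c=9: 9 × 0.62 = 5.580
  c=10: 10 × 0.51 = 5.100
  c=11: 11 × 0.42 = 4.620
Maximum at c = 9 (5.580 recruits).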